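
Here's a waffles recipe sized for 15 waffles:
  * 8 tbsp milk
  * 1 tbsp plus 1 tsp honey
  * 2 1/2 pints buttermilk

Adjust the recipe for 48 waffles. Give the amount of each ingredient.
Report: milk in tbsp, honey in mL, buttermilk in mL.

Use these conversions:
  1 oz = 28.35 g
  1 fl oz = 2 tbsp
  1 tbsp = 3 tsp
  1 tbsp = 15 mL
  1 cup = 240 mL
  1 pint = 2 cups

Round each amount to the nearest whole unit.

Scaling factor: 48/15 = 16/5 = 3.2.
milk: 8 tbsp × 16/5 ≈ 26 tbsp
honey: (1 tbsp + 1 tsp = 4/3 tbsp) × 16/5 × 15 mL/tbsp = 64 mL
buttermilk: 2.5 pint × 16/5 × 2 cup/pint × 240 mL/cup = 3840 mL

milk: 26 tbsp; honey: 64 mL; buttermilk: 3840 mL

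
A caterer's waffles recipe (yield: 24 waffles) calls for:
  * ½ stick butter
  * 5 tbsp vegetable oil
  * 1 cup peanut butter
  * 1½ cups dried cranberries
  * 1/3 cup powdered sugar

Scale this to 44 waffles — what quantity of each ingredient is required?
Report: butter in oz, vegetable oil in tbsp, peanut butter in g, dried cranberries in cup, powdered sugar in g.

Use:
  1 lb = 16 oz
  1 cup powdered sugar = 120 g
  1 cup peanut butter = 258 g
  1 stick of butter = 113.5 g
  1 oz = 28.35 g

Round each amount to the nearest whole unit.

Scaling factor: 44/24 = 11/6.
butter: 0.5 stick × 11/6 × 113.5 g/stick ÷ 28.35 g/oz ≈ 4 oz
vegetable oil: 5 tbsp × 11/6 ≈ 9 tbsp
peanut butter: 1 cup × 11/6 × 258 g/cup = 473 g
dried cranberries: 1.5 cup × 11/6 ≈ 3 cup
powdered sugar: 1/3 cup × 11/6 × 120 g/cup ≈ 73 g

butter: 4 oz; vegetable oil: 9 tbsp; peanut butter: 473 g; dried cranberries: 3 cup; powdered sugar: 73 g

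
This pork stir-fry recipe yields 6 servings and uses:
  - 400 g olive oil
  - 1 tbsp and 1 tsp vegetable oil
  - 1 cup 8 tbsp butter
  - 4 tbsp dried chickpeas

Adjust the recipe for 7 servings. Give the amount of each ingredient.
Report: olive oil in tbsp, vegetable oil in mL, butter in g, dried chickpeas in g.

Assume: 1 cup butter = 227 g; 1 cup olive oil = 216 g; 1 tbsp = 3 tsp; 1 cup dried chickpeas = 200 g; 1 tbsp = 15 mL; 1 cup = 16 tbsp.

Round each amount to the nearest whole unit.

olive oil: 35 tbsp; vegetable oil: 23 mL; butter: 397 g; dried chickpeas: 58 g

Scaling factor: 7/6.
olive oil: 400 g × 7/6 ÷ 216 g/cup × 16 tbsp/cup ≈ 35 tbsp
vegetable oil: (1 tbsp + 1 tsp = 4/3 tbsp) × 7/6 × 15 mL/tbsp ≈ 23 mL
butter: (1 cup + 8 tbsp = 1.5 cup) × 7/6 × 227 g/cup ≈ 397 g
dried chickpeas: 4 tbsp × 7/6 ÷ 16 tbsp/cup × 200 g/cup ≈ 58 g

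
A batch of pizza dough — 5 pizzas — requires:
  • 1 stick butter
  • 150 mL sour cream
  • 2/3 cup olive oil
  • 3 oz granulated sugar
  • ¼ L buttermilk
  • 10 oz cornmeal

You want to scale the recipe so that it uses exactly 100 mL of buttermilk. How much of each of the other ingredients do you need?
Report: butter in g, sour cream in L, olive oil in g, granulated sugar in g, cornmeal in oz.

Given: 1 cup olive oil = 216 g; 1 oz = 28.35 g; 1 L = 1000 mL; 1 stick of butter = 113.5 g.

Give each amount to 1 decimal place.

The original recipe has 250 mL of buttermilk, so the scaling factor is 100 ÷ 250 = 2/5 = 0.4.
butter: 1 stick × 2/5 × 113.5 g/stick = 45.4 g
sour cream: 150 mL × 2/5 ÷ 1000 mL/L ≈ 0.1 L
olive oil: 2/3 cup × 2/5 × 216 g/cup = 57.6 g
granulated sugar: 3 oz × 2/5 × 28.35 g/oz ≈ 34.0 g
cornmeal: 10 oz × 2/5 = 4.0 oz

butter: 45.4 g; sour cream: 0.1 L; olive oil: 57.6 g; granulated sugar: 34.0 g; cornmeal: 4.0 oz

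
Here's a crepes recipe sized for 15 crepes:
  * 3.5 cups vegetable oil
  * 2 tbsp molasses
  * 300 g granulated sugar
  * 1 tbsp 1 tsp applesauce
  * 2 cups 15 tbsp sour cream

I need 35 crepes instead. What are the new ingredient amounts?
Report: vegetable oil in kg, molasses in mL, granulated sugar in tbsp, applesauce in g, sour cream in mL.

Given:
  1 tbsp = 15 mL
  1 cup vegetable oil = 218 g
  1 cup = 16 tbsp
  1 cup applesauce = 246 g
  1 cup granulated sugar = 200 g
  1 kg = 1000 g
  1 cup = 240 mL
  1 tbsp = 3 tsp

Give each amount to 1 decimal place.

Scaling factor: 35/15 = 7/3.
vegetable oil: 3.5 cup × 7/3 × 218 g/cup ÷ 1000 g/kg ≈ 1.8 kg
molasses: 2 tbsp × 7/3 × 15 mL/tbsp = 70.0 mL
granulated sugar: 300 g × 7/3 ÷ 200 g/cup × 16 tbsp/cup = 56.0 tbsp
applesauce: (1 tbsp + 1 tsp = 4/3 tbsp) × 7/3 ÷ 16 tbsp/cup × 246 g/cup ≈ 47.8 g
sour cream: (2 cup + 15 tbsp = 2.9375 cup) × 7/3 × 240 mL/cup = 1645.0 mL

vegetable oil: 1.8 kg; molasses: 70.0 mL; granulated sugar: 56.0 tbsp; applesauce: 47.8 g; sour cream: 1645.0 mL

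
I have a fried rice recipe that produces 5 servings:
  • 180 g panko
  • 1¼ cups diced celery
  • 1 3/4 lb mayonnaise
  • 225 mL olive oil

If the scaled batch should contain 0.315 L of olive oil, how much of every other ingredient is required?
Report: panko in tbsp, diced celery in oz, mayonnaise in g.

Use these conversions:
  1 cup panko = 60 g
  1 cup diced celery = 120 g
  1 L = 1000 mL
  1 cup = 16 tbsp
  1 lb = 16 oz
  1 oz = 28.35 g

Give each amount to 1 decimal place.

panko: 67.2 tbsp; diced celery: 7.4 oz; mayonnaise: 1111.3 g

The original recipe has 0.225 L of olive oil, so the scaling factor is 0.315 ÷ 0.225 = 7/5 = 1.4.
panko: 180 g × 7/5 ÷ 60 g/cup × 16 tbsp/cup = 67.2 tbsp
diced celery: 1.25 cup × 7/5 × 120 g/cup ÷ 28.35 g/oz ≈ 7.4 oz
mayonnaise: 1.75 lb × 7/5 × 16 oz/lb × 28.35 g/oz ≈ 1111.3 g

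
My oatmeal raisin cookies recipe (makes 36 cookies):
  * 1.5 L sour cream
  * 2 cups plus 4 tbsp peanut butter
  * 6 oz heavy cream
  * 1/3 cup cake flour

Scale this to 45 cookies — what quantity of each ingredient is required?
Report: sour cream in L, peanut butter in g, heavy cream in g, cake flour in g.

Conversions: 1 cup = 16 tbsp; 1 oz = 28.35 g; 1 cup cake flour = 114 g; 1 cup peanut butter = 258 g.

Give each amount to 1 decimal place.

sour cream: 1.9 L; peanut butter: 725.6 g; heavy cream: 212.6 g; cake flour: 47.5 g

Scaling factor: 45/36 = 5/4 = 1.25.
sour cream: 1.5 L × 5/4 ≈ 1.9 L
peanut butter: (2 cup + 4 tbsp = 2.25 cup) × 5/4 × 258 g/cup ≈ 725.6 g
heavy cream: 6 oz × 5/4 × 28.35 g/oz ≈ 212.6 g
cake flour: 1/3 cup × 5/4 × 114 g/cup = 47.5 g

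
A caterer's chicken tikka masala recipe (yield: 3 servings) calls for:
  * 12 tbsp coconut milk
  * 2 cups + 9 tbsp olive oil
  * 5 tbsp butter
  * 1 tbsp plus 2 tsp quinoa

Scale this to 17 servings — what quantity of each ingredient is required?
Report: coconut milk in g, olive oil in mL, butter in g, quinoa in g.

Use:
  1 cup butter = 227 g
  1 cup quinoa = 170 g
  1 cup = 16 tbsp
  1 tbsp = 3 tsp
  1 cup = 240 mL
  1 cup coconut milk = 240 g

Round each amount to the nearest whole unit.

coconut milk: 1020 g; olive oil: 3485 mL; butter: 402 g; quinoa: 100 g

Scaling factor: 17/3.
coconut milk: 12 tbsp × 17/3 ÷ 16 tbsp/cup × 240 g/cup = 1020 g
olive oil: (2 cup + 9 tbsp = 2.5625 cup) × 17/3 × 240 mL/cup = 3485 mL
butter: 5 tbsp × 17/3 ÷ 16 tbsp/cup × 227 g/cup ≈ 402 g
quinoa: (1 tbsp + 2 tsp = 5/3 tbsp) × 17/3 ÷ 16 tbsp/cup × 170 g/cup ≈ 100 g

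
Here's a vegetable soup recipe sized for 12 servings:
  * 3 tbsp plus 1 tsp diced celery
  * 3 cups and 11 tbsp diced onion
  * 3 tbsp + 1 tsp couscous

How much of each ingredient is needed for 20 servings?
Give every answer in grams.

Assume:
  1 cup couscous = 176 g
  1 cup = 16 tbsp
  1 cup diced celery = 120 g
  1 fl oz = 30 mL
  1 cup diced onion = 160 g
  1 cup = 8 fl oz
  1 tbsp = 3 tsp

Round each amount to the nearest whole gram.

diced celery: 42 g; diced onion: 983 g; couscous: 61 g

Scaling factor: 20/12 = 5/3.
diced celery: (3 tbsp + 1 tsp = 10/3 tbsp) × 5/3 ÷ 16 tbsp/cup × 120 g/cup ≈ 42 g
diced onion: (3 cup + 11 tbsp = 3.6875 cup) × 5/3 × 160 g/cup ≈ 983 g
couscous: (3 tbsp + 1 tsp = 10/3 tbsp) × 5/3 ÷ 16 tbsp/cup × 176 g/cup ≈ 61 g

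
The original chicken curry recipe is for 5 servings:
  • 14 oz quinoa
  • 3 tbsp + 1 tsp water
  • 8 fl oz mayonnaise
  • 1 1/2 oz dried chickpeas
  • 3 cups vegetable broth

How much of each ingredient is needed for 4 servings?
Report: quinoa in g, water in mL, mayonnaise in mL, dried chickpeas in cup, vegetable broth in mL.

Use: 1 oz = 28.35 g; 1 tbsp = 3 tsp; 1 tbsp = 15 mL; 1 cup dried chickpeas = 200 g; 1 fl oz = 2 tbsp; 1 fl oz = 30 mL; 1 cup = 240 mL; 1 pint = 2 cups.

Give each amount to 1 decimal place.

quinoa: 317.5 g; water: 40.0 mL; mayonnaise: 192.0 mL; dried chickpeas: 0.2 cup; vegetable broth: 576.0 mL

Scaling factor: 4/5 = 0.8.
quinoa: 14 oz × 4/5 × 28.35 g/oz ≈ 317.5 g
water: (3 tbsp + 1 tsp = 10/3 tbsp) × 4/5 × 15 mL/tbsp = 40.0 mL
mayonnaise: 8 fl oz × 4/5 × 30 mL/fl oz = 192.0 mL
dried chickpeas: 1.5 oz × 4/5 × 28.35 g/oz ÷ 200 g/cup ≈ 0.2 cup
vegetable broth: 3 cup × 4/5 × 240 mL/cup = 576.0 mL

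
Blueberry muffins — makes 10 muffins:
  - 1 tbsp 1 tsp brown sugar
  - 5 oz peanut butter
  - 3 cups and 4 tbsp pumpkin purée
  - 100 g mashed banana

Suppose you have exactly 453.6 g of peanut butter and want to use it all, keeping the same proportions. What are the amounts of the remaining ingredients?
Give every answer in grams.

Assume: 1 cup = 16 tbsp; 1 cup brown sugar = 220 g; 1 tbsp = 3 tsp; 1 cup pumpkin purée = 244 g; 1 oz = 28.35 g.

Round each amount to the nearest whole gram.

brown sugar: 59 g; pumpkin purée: 2538 g; mashed banana: 320 g

The original recipe has 141.75 g of peanut butter, so the scaling factor is 453.6 ÷ 141.75 = 16/5 = 3.2.
brown sugar: (1 tbsp + 1 tsp = 4/3 tbsp) × 16/5 ÷ 16 tbsp/cup × 220 g/cup ≈ 59 g
pumpkin purée: (3 cup + 4 tbsp = 3.25 cup) × 16/5 × 244 g/cup ≈ 2538 g
mashed banana: 100 g × 16/5 = 320 g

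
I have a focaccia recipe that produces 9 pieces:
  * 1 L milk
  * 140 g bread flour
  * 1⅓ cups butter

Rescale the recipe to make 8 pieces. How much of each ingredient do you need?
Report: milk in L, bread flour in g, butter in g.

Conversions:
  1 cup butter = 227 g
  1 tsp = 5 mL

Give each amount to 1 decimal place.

Scaling factor: 8/9.
milk: 1 L × 8/9 ≈ 0.9 L
bread flour: 140 g × 8/9 ≈ 124.4 g
butter: 4/3 cup × 8/9 × 227 g/cup ≈ 269.0 g

milk: 0.9 L; bread flour: 124.4 g; butter: 269.0 g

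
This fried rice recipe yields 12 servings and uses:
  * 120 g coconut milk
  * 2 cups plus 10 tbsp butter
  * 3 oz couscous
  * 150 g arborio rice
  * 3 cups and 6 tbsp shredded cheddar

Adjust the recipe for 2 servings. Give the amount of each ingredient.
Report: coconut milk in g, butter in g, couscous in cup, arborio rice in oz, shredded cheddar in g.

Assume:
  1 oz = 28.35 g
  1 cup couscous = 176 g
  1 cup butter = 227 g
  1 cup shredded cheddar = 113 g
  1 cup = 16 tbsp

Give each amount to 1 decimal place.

coconut milk: 20.0 g; butter: 99.3 g; couscous: 0.1 cup; arborio rice: 0.9 oz; shredded cheddar: 63.6 g

Scaling factor: 2/12 = 1/6.
coconut milk: 120 g × 1/6 = 20.0 g
butter: (2 cup + 10 tbsp = 2.625 cup) × 1/6 × 227 g/cup ≈ 99.3 g
couscous: 3 oz × 1/6 × 28.35 g/oz ÷ 176 g/cup ≈ 0.1 cup
arborio rice: 150 g × 1/6 ÷ 28.35 g/oz ≈ 0.9 oz
shredded cheddar: (3 cup + 6 tbsp = 3.375 cup) × 1/6 × 113 g/cup ≈ 63.6 g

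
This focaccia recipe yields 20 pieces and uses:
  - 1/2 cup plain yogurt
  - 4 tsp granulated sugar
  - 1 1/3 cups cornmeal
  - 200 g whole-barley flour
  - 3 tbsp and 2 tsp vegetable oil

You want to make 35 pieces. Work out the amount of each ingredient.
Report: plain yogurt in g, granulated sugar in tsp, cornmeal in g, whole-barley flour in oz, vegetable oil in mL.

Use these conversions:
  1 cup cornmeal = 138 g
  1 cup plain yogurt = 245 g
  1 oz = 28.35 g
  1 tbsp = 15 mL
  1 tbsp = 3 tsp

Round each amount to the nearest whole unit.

plain yogurt: 214 g; granulated sugar: 7 tsp; cornmeal: 322 g; whole-barley flour: 12 oz; vegetable oil: 96 mL

Scaling factor: 35/20 = 7/4 = 1.75.
plain yogurt: 0.5 cup × 7/4 × 245 g/cup ≈ 214 g
granulated sugar: 4 tsp × 7/4 = 7 tsp
cornmeal: 4/3 cup × 7/4 × 138 g/cup = 322 g
whole-barley flour: 200 g × 7/4 ÷ 28.35 g/oz ≈ 12 oz
vegetable oil: (3 tbsp + 2 tsp = 11/3 tbsp) × 7/4 × 15 mL/tbsp ≈ 96 mL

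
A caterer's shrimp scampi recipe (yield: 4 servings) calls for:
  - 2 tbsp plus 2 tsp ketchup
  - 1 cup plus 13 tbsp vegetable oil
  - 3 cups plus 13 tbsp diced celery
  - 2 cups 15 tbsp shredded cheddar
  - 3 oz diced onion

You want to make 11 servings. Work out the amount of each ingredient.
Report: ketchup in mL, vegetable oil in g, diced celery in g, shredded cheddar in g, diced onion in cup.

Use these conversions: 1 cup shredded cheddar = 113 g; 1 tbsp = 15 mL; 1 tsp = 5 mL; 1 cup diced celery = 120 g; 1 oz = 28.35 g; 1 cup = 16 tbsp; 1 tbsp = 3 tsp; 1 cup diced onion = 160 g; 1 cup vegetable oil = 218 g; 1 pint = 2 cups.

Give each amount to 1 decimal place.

Scaling factor: 11/4 = 2.75.
ketchup: (2 tbsp + 2 tsp = 8/3 tbsp) × 11/4 × 15 mL/tbsp = 110.0 mL
vegetable oil: (1 cup + 13 tbsp = 1.8125 cup) × 11/4 × 218 g/cup ≈ 1086.6 g
diced celery: (3 cup + 13 tbsp = 3.8125 cup) × 11/4 × 120 g/cup ≈ 1258.1 g
shredded cheddar: (2 cup + 15 tbsp = 2.9375 cup) × 11/4 × 113 g/cup ≈ 912.8 g
diced onion: 3 oz × 11/4 × 28.35 g/oz ÷ 160 g/cup ≈ 1.5 cup

ketchup: 110.0 mL; vegetable oil: 1086.6 g; diced celery: 1258.1 g; shredded cheddar: 912.8 g; diced onion: 1.5 cup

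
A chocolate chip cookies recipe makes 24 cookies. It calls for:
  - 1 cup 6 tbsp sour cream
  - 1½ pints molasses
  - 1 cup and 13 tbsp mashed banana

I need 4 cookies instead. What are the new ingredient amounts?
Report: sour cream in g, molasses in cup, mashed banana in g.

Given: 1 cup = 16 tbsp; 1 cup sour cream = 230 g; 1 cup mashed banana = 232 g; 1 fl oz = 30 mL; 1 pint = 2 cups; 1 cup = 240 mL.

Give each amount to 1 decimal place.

sour cream: 52.7 g; molasses: 0.5 cup; mashed banana: 70.1 g

Scaling factor: 4/24 = 1/6.
sour cream: (1 cup + 6 tbsp = 1.375 cup) × 1/6 × 230 g/cup ≈ 52.7 g
molasses: 1.5 pint × 1/6 × 2 cup/pint = 0.5 cup
mashed banana: (1 cup + 13 tbsp = 1.8125 cup) × 1/6 × 232 g/cup ≈ 70.1 g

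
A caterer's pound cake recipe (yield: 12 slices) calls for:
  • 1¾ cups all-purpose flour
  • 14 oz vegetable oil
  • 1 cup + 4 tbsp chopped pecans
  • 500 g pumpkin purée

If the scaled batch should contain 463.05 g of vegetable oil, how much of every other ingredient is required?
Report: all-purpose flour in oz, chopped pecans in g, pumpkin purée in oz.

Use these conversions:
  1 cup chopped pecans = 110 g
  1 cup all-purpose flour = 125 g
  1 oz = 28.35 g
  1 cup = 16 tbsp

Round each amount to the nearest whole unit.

The original recipe has 396.9 g of vegetable oil, so the scaling factor is 463.05 ÷ 396.9 = 7/6.
all-purpose flour: 1.75 cup × 7/6 × 125 g/cup ÷ 28.35 g/oz ≈ 9 oz
chopped pecans: (1 cup + 4 tbsp = 1.25 cup) × 7/6 × 110 g/cup ≈ 160 g
pumpkin purée: 500 g × 7/6 ÷ 28.35 g/oz ≈ 21 oz

all-purpose flour: 9 oz; chopped pecans: 160 g; pumpkin purée: 21 oz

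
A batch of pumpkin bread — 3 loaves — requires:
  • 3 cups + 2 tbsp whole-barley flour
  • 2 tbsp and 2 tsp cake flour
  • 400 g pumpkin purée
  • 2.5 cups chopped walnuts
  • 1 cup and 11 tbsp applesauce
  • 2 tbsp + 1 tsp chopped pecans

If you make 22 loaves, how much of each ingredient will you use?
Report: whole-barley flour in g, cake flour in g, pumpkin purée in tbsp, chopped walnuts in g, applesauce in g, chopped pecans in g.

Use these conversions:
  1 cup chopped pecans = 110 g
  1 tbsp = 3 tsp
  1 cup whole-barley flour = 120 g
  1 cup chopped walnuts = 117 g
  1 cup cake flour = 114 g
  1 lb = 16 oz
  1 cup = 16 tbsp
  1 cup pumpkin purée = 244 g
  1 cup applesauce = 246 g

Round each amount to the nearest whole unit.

whole-barley flour: 2750 g; cake flour: 139 g; pumpkin purée: 192 tbsp; chopped walnuts: 2145 g; applesauce: 3044 g; chopped pecans: 118 g

Scaling factor: 22/3.
whole-barley flour: (3 cup + 2 tbsp = 3.125 cup) × 22/3 × 120 g/cup = 2750 g
cake flour: (2 tbsp + 2 tsp = 8/3 tbsp) × 22/3 ÷ 16 tbsp/cup × 114 g/cup ≈ 139 g
pumpkin purée: 400 g × 22/3 ÷ 244 g/cup × 16 tbsp/cup ≈ 192 tbsp
chopped walnuts: 2.5 cup × 22/3 × 117 g/cup = 2145 g
applesauce: (1 cup + 11 tbsp = 1.6875 cup) × 22/3 × 246 g/cup ≈ 3044 g
chopped pecans: (2 tbsp + 1 tsp = 7/3 tbsp) × 22/3 ÷ 16 tbsp/cup × 110 g/cup ≈ 118 g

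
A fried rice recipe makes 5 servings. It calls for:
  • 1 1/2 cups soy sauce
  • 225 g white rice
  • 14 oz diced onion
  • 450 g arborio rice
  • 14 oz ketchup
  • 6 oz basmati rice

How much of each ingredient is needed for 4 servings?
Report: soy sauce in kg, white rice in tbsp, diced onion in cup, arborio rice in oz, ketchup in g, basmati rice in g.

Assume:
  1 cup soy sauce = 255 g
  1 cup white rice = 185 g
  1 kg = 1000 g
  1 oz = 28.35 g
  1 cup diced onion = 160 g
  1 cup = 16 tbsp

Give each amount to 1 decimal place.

Scaling factor: 4/5 = 0.8.
soy sauce: 1.5 cup × 4/5 × 255 g/cup ÷ 1000 g/kg ≈ 0.3 kg
white rice: 225 g × 4/5 ÷ 185 g/cup × 16 tbsp/cup ≈ 15.6 tbsp
diced onion: 14 oz × 4/5 × 28.35 g/oz ÷ 160 g/cup ≈ 2.0 cup
arborio rice: 450 g × 4/5 ÷ 28.35 g/oz ≈ 12.7 oz
ketchup: 14 oz × 4/5 × 28.35 g/oz ≈ 317.5 g
basmati rice: 6 oz × 4/5 × 28.35 g/oz ≈ 136.1 g

soy sauce: 0.3 kg; white rice: 15.6 tbsp; diced onion: 2.0 cup; arborio rice: 12.7 oz; ketchup: 317.5 g; basmati rice: 136.1 g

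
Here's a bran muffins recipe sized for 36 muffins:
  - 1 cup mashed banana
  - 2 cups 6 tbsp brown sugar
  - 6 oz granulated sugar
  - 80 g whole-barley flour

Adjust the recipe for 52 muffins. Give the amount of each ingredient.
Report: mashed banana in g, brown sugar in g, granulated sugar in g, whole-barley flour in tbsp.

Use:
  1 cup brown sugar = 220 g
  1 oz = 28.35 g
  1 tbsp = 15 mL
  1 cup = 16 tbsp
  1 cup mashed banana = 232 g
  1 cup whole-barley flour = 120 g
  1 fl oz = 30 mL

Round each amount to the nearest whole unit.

Scaling factor: 52/36 = 13/9.
mashed banana: 1 cup × 13/9 × 232 g/cup ≈ 335 g
brown sugar: (2 cup + 6 tbsp = 2.375 cup) × 13/9 × 220 g/cup ≈ 755 g
granulated sugar: 6 oz × 13/9 × 28.35 g/oz ≈ 246 g
whole-barley flour: 80 g × 13/9 ÷ 120 g/cup × 16 tbsp/cup ≈ 15 tbsp

mashed banana: 335 g; brown sugar: 755 g; granulated sugar: 246 g; whole-barley flour: 15 tbsp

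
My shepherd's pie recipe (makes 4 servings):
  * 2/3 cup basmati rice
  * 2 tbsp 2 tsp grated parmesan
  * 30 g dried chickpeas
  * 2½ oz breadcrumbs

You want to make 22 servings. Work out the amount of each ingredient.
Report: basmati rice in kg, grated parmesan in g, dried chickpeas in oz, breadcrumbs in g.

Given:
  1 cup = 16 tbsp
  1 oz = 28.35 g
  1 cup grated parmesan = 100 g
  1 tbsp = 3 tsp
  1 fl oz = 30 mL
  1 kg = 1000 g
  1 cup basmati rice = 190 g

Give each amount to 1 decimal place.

basmati rice: 0.7 kg; grated parmesan: 91.7 g; dried chickpeas: 5.8 oz; breadcrumbs: 389.8 g

Scaling factor: 22/4 = 11/2 = 5.5.
basmati rice: 2/3 cup × 11/2 × 190 g/cup ÷ 1000 g/kg ≈ 0.7 kg
grated parmesan: (2 tbsp + 2 tsp = 8/3 tbsp) × 11/2 ÷ 16 tbsp/cup × 100 g/cup ≈ 91.7 g
dried chickpeas: 30 g × 11/2 ÷ 28.35 g/oz ≈ 5.8 oz
breadcrumbs: 2.5 oz × 11/2 × 28.35 g/oz ≈ 389.8 g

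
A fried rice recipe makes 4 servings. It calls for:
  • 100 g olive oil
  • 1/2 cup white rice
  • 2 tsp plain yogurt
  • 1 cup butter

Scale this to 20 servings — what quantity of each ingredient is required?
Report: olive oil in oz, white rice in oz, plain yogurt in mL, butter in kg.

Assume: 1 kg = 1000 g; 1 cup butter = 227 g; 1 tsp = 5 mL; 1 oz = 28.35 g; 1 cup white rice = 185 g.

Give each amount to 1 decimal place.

Scaling factor: 20/4 = 5.
olive oil: 100 g × 5 ÷ 28.35 g/oz ≈ 17.6 oz
white rice: 0.5 cup × 5 × 185 g/cup ÷ 28.35 g/oz ≈ 16.3 oz
plain yogurt: 2 tsp × 5 × 5 mL/tsp = 50.0 mL
butter: 1 cup × 5 × 227 g/cup ÷ 1000 g/kg ≈ 1.1 kg

olive oil: 17.6 oz; white rice: 16.3 oz; plain yogurt: 50.0 mL; butter: 1.1 kg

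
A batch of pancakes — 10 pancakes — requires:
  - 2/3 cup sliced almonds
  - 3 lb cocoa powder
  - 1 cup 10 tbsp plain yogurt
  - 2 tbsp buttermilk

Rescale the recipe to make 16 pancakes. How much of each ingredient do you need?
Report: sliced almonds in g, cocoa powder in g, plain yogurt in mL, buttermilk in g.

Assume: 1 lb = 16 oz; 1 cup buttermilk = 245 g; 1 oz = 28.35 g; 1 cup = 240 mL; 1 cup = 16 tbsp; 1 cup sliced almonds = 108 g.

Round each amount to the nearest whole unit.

Scaling factor: 16/10 = 8/5 = 1.6.
sliced almonds: 2/3 cup × 8/5 × 108 g/cup ≈ 115 g
cocoa powder: 3 lb × 8/5 × 16 oz/lb × 28.35 g/oz ≈ 2177 g
plain yogurt: (1 cup + 10 tbsp = 1.625 cup) × 8/5 × 240 mL/cup = 624 mL
buttermilk: 2 tbsp × 8/5 ÷ 16 tbsp/cup × 245 g/cup = 49 g

sliced almonds: 115 g; cocoa powder: 2177 g; plain yogurt: 624 mL; buttermilk: 49 g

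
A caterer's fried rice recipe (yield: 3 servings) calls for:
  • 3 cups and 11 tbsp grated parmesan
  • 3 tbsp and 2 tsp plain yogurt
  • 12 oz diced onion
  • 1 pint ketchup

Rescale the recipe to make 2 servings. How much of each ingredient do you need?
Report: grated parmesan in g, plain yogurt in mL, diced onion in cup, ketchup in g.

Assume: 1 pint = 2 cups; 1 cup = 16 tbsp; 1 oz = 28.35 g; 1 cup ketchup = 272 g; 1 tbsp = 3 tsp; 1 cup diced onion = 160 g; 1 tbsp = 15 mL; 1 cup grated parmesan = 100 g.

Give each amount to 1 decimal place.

Scaling factor: 2/3.
grated parmesan: (3 cup + 11 tbsp = 3.6875 cup) × 2/3 × 100 g/cup ≈ 245.8 g
plain yogurt: (3 tbsp + 2 tsp = 11/3 tbsp) × 2/3 × 15 mL/tbsp ≈ 36.7 mL
diced onion: 12 oz × 2/3 × 28.35 g/oz ÷ 160 g/cup ≈ 1.4 cup
ketchup: 1 pint × 2/3 × 2 cup/pint × 272 g/cup ≈ 362.7 g

grated parmesan: 245.8 g; plain yogurt: 36.7 mL; diced onion: 1.4 cup; ketchup: 362.7 g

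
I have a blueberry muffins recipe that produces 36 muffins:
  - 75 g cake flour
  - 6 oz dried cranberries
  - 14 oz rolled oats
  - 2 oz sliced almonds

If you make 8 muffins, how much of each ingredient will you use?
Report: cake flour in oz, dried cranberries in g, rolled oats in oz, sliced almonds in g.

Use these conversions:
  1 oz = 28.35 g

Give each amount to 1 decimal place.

cake flour: 0.6 oz; dried cranberries: 37.8 g; rolled oats: 3.1 oz; sliced almonds: 12.6 g

Scaling factor: 8/36 = 2/9.
cake flour: 75 g × 2/9 ÷ 28.35 g/oz ≈ 0.6 oz
dried cranberries: 6 oz × 2/9 × 28.35 g/oz = 37.8 g
rolled oats: 14 oz × 2/9 ≈ 3.1 oz
sliced almonds: 2 oz × 2/9 × 28.35 g/oz = 12.6 g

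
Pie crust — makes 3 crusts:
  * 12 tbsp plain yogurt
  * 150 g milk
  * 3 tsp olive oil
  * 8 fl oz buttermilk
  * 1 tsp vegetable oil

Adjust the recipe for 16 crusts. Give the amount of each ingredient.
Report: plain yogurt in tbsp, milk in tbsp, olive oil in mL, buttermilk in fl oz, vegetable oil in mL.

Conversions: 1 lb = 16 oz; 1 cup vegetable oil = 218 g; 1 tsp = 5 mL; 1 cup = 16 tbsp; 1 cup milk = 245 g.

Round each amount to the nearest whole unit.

plain yogurt: 64 tbsp; milk: 52 tbsp; olive oil: 80 mL; buttermilk: 43 fl oz; vegetable oil: 27 mL

Scaling factor: 16/3.
plain yogurt: 12 tbsp × 16/3 = 64 tbsp
milk: 150 g × 16/3 ÷ 245 g/cup × 16 tbsp/cup ≈ 52 tbsp
olive oil: 3 tsp × 16/3 × 5 mL/tsp = 80 mL
buttermilk: 8 fl oz × 16/3 ≈ 43 fl oz
vegetable oil: 1 tsp × 16/3 × 5 mL/tsp ≈ 27 mL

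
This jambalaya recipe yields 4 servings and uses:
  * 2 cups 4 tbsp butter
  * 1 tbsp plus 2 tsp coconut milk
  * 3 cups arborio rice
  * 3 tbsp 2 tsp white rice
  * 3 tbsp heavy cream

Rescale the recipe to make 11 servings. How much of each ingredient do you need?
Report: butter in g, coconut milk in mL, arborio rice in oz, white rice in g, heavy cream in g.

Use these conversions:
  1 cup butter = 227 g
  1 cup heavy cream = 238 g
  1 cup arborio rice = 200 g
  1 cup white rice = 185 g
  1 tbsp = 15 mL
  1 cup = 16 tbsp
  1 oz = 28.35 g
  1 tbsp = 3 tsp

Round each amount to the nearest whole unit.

Scaling factor: 11/4 = 2.75.
butter: (2 cup + 4 tbsp = 2.25 cup) × 11/4 × 227 g/cup ≈ 1405 g
coconut milk: (1 tbsp + 2 tsp = 5/3 tbsp) × 11/4 × 15 mL/tbsp ≈ 69 mL
arborio rice: 3 cup × 11/4 × 200 g/cup ÷ 28.35 g/oz ≈ 58 oz
white rice: (3 tbsp + 2 tsp = 11/3 tbsp) × 11/4 ÷ 16 tbsp/cup × 185 g/cup ≈ 117 g
heavy cream: 3 tbsp × 11/4 ÷ 16 tbsp/cup × 238 g/cup ≈ 123 g

butter: 1405 g; coconut milk: 69 mL; arborio rice: 58 oz; white rice: 117 g; heavy cream: 123 g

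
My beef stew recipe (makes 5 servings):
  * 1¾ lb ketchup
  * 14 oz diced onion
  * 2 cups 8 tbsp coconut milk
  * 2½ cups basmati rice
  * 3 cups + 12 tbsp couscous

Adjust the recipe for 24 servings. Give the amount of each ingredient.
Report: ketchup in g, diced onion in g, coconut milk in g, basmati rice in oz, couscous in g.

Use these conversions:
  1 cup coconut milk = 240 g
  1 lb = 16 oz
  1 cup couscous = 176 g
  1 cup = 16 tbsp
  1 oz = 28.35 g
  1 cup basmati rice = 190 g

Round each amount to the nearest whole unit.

ketchup: 3810 g; diced onion: 1905 g; coconut milk: 2880 g; basmati rice: 80 oz; couscous: 3168 g

Scaling factor: 24/5 = 4.8.
ketchup: 1.75 lb × 24/5 × 16 oz/lb × 28.35 g/oz ≈ 3810 g
diced onion: 14 oz × 24/5 × 28.35 g/oz ≈ 1905 g
coconut milk: (2 cup + 8 tbsp = 2.5 cup) × 24/5 × 240 g/cup = 2880 g
basmati rice: 2.5 cup × 24/5 × 190 g/cup ÷ 28.35 g/oz ≈ 80 oz
couscous: (3 cup + 12 tbsp = 3.75 cup) × 24/5 × 176 g/cup = 3168 g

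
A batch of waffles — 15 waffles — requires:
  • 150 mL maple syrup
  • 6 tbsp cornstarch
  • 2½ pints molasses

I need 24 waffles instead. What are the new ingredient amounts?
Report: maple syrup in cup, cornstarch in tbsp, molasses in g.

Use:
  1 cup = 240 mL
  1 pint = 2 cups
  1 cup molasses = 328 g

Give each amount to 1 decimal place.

Scaling factor: 24/15 = 8/5 = 1.6.
maple syrup: 150 mL × 8/5 ÷ 240 mL/cup = 1.0 cup
cornstarch: 6 tbsp × 8/5 = 9.6 tbsp
molasses: 2.5 pint × 8/5 × 2 cup/pint × 328 g/cup = 2624.0 g

maple syrup: 1.0 cup; cornstarch: 9.6 tbsp; molasses: 2624.0 g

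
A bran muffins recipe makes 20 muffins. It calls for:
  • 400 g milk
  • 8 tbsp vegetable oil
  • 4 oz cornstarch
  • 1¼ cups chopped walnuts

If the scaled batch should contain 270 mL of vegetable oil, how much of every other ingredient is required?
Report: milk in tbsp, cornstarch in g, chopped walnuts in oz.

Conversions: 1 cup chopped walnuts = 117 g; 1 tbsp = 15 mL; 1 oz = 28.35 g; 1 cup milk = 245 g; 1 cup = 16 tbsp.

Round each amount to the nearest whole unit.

milk: 59 tbsp; cornstarch: 255 g; chopped walnuts: 12 oz

The original recipe has 120 mL of vegetable oil, so the scaling factor is 270 ÷ 120 = 9/4 = 2.25.
milk: 400 g × 9/4 ÷ 245 g/cup × 16 tbsp/cup ≈ 59 tbsp
cornstarch: 4 oz × 9/4 × 28.35 g/oz ≈ 255 g
chopped walnuts: 1.25 cup × 9/4 × 117 g/cup ÷ 28.35 g/oz ≈ 12 oz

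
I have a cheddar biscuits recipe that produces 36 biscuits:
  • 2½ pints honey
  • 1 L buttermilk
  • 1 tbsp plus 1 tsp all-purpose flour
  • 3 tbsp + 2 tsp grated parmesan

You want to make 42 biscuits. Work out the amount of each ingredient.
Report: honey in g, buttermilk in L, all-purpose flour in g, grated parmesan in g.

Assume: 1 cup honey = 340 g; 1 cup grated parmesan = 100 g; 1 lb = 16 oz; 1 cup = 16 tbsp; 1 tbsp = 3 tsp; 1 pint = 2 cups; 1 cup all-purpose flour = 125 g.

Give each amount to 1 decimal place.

honey: 1983.3 g; buttermilk: 1.2 L; all-purpose flour: 12.2 g; grated parmesan: 26.7 g

Scaling factor: 42/36 = 7/6.
honey: 2.5 pint × 7/6 × 2 cup/pint × 340 g/cup ≈ 1983.3 g
buttermilk: 1 L × 7/6 ≈ 1.2 L
all-purpose flour: (1 tbsp + 1 tsp = 4/3 tbsp) × 7/6 ÷ 16 tbsp/cup × 125 g/cup ≈ 12.2 g
grated parmesan: (3 tbsp + 2 tsp = 11/3 tbsp) × 7/6 ÷ 16 tbsp/cup × 100 g/cup ≈ 26.7 g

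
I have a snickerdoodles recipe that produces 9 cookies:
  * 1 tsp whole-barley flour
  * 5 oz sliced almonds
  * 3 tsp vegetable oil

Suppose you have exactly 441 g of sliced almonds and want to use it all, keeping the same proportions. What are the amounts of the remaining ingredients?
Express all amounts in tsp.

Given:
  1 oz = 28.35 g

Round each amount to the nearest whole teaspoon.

whole-barley flour: 3 tsp; vegetable oil: 9 tsp

The original recipe has 141.75 g of sliced almonds, so the scaling factor is 441 ÷ 141.75 = 28/9.
whole-barley flour: 1 tsp × 28/9 ≈ 3 tsp
vegetable oil: 3 tsp × 28/9 ≈ 9 tsp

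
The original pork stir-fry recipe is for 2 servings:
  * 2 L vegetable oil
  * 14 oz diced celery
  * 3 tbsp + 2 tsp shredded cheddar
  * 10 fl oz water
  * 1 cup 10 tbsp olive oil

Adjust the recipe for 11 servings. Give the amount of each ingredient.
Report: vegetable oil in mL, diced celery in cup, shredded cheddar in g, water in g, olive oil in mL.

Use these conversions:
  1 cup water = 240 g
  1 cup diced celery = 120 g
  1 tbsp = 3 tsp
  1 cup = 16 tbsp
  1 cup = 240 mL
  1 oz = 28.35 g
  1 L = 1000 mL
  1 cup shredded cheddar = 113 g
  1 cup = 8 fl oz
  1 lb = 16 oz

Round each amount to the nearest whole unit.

vegetable oil: 11000 mL; diced celery: 18 cup; shredded cheddar: 142 g; water: 1650 g; olive oil: 2145 mL

Scaling factor: 11/2 = 5.5.
vegetable oil: 2 L × 11/2 × 1000 mL/L = 11000 mL
diced celery: 14 oz × 11/2 × 28.35 g/oz ÷ 120 g/cup ≈ 18 cup
shredded cheddar: (3 tbsp + 2 tsp = 11/3 tbsp) × 11/2 ÷ 16 tbsp/cup × 113 g/cup ≈ 142 g
water: 10 fl oz × 11/2 ÷ 8 fl oz/cup × 240 g/cup = 1650 g
olive oil: (1 cup + 10 tbsp = 1.625 cup) × 11/2 × 240 mL/cup = 2145 mL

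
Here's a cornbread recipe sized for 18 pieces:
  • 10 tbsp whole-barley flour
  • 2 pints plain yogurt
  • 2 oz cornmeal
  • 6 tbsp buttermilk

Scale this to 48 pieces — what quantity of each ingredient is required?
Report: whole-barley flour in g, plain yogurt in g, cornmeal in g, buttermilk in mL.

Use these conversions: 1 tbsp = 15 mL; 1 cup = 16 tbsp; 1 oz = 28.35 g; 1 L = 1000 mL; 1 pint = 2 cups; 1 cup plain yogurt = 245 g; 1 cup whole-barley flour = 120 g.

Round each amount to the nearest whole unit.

Scaling factor: 48/18 = 8/3.
whole-barley flour: 10 tbsp × 8/3 ÷ 16 tbsp/cup × 120 g/cup = 200 g
plain yogurt: 2 pint × 8/3 × 2 cup/pint × 245 g/cup ≈ 2613 g
cornmeal: 2 oz × 8/3 × 28.35 g/oz ≈ 151 g
buttermilk: 6 tbsp × 8/3 × 15 mL/tbsp = 240 mL

whole-barley flour: 200 g; plain yogurt: 2613 g; cornmeal: 151 g; buttermilk: 240 mL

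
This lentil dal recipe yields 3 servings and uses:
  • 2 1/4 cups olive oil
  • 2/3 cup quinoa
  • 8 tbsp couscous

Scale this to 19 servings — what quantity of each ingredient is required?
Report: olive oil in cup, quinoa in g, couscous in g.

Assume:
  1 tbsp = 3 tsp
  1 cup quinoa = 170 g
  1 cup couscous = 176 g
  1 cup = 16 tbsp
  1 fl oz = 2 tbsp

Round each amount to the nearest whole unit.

olive oil: 14 cup; quinoa: 718 g; couscous: 557 g

Scaling factor: 19/3.
olive oil: 2.25 cup × 19/3 ≈ 14 cup
quinoa: 2/3 cup × 19/3 × 170 g/cup ≈ 718 g
couscous: 8 tbsp × 19/3 ÷ 16 tbsp/cup × 176 g/cup ≈ 557 g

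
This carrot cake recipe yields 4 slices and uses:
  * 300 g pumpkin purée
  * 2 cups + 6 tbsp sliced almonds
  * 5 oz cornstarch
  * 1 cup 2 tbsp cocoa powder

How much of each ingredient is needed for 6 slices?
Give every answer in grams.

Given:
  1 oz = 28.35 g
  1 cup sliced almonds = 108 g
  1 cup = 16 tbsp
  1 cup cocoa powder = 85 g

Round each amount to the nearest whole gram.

Scaling factor: 6/4 = 3/2 = 1.5.
pumpkin purée: 300 g × 3/2 = 450 g
sliced almonds: (2 cup + 6 tbsp = 2.375 cup) × 3/2 × 108 g/cup ≈ 385 g
cornstarch: 5 oz × 3/2 × 28.35 g/oz ≈ 213 g
cocoa powder: (1 cup + 2 tbsp = 1.125 cup) × 3/2 × 85 g/cup ≈ 143 g

pumpkin purée: 450 g; sliced almonds: 385 g; cornstarch: 213 g; cocoa powder: 143 g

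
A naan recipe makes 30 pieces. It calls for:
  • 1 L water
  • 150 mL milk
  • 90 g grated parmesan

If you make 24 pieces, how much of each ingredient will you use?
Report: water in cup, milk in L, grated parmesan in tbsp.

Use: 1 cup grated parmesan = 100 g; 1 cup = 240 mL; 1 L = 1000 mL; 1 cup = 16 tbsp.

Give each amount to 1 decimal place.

Scaling factor: 24/30 = 4/5 = 0.8.
water: 1 L × 4/5 × 1000 mL/L ÷ 240 mL/cup ≈ 3.3 cup
milk: 150 mL × 4/5 ÷ 1000 mL/L ≈ 0.1 L
grated parmesan: 90 g × 4/5 ÷ 100 g/cup × 16 tbsp/cup ≈ 11.5 tbsp

water: 3.3 cup; milk: 0.1 L; grated parmesan: 11.5 tbsp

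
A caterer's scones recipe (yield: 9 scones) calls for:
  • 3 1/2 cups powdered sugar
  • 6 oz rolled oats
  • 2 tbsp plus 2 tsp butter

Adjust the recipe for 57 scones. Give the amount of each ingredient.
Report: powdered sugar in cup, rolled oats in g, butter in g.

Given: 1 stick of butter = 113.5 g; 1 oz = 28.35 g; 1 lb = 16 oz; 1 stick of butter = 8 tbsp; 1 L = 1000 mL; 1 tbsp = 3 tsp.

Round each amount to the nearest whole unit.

powdered sugar: 22 cup; rolled oats: 1077 g; butter: 240 g

Scaling factor: 57/9 = 19/3.
powdered sugar: 3.5 cup × 19/3 ≈ 22 cup
rolled oats: 6 oz × 19/3 × 28.35 g/oz ≈ 1077 g
butter: (2 tbsp + 2 tsp = 8/3 tbsp) × 19/3 ÷ 8 tbsp/stick × 113.5 g/stick ≈ 240 g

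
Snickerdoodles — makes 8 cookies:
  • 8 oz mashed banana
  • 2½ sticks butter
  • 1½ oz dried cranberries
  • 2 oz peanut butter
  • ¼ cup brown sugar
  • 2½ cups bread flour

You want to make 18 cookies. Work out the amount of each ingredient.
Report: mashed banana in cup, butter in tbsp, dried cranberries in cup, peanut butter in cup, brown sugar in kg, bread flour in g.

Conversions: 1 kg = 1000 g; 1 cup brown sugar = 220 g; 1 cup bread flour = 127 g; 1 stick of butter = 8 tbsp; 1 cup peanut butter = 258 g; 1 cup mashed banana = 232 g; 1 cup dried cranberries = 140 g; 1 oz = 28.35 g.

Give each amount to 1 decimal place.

Scaling factor: 18/8 = 9/4 = 2.25.
mashed banana: 8 oz × 9/4 × 28.35 g/oz ÷ 232 g/cup ≈ 2.2 cup
butter: 2.5 stick × 9/4 × 8 tbsp/stick = 45.0 tbsp
dried cranberries: 1.5 oz × 9/4 × 28.35 g/oz ÷ 140 g/cup ≈ 0.7 cup
peanut butter: 2 oz × 9/4 × 28.35 g/oz ÷ 258 g/cup ≈ 0.5 cup
brown sugar: 0.25 cup × 9/4 × 220 g/cup ÷ 1000 g/kg ≈ 0.1 kg
bread flour: 2.5 cup × 9/4 × 127 g/cup ≈ 714.4 g

mashed banana: 2.2 cup; butter: 45.0 tbsp; dried cranberries: 0.7 cup; peanut butter: 0.5 cup; brown sugar: 0.1 kg; bread flour: 714.4 g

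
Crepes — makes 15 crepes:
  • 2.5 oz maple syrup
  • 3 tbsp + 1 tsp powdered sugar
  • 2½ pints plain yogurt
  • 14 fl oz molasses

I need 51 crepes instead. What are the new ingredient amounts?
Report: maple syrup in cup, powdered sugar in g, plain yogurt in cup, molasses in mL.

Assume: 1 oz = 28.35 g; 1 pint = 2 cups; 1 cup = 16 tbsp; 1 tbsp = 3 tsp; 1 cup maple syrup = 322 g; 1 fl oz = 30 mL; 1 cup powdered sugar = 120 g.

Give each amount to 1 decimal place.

maple syrup: 0.7 cup; powdered sugar: 85.0 g; plain yogurt: 17.0 cup; molasses: 1428.0 mL

Scaling factor: 51/15 = 17/5 = 3.4.
maple syrup: 2.5 oz × 17/5 × 28.35 g/oz ÷ 322 g/cup ≈ 0.7 cup
powdered sugar: (3 tbsp + 1 tsp = 10/3 tbsp) × 17/5 ÷ 16 tbsp/cup × 120 g/cup = 85.0 g
plain yogurt: 2.5 pint × 17/5 × 2 cup/pint = 17.0 cup
molasses: 14 fl oz × 17/5 × 30 mL/fl oz = 1428.0 mL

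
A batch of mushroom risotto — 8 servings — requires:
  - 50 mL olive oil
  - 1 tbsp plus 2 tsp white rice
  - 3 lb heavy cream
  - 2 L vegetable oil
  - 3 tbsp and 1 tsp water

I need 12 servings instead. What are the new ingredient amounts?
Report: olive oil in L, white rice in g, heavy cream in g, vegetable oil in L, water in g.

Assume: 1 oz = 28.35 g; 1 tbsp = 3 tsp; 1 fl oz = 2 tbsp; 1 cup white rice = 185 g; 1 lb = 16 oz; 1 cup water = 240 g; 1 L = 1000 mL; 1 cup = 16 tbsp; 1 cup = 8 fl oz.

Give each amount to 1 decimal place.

Scaling factor: 12/8 = 3/2 = 1.5.
olive oil: 50 mL × 3/2 ÷ 1000 mL/L ≈ 0.1 L
white rice: (1 tbsp + 2 tsp = 5/3 tbsp) × 3/2 ÷ 16 tbsp/cup × 185 g/cup ≈ 28.9 g
heavy cream: 3 lb × 3/2 × 16 oz/lb × 28.35 g/oz = 2041.2 g
vegetable oil: 2 L × 3/2 = 3.0 L
water: (3 tbsp + 1 tsp = 10/3 tbsp) × 3/2 ÷ 16 tbsp/cup × 240 g/cup = 75.0 g

olive oil: 0.1 L; white rice: 28.9 g; heavy cream: 2041.2 g; vegetable oil: 3.0 L; water: 75.0 g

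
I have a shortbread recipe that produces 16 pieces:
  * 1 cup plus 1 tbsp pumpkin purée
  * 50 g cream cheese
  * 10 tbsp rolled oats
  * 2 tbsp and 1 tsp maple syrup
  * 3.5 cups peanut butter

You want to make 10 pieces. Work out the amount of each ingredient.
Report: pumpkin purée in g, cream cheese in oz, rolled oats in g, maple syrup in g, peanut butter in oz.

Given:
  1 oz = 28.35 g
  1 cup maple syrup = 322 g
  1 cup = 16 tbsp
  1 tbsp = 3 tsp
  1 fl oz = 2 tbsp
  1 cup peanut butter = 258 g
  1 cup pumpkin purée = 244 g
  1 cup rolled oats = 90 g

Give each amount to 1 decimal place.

Scaling factor: 10/16 = 5/8 = 0.625.
pumpkin purée: (1 cup + 1 tbsp = 1.0625 cup) × 5/8 × 244 g/cup ≈ 162.0 g
cream cheese: 50 g × 5/8 ÷ 28.35 g/oz ≈ 1.1 oz
rolled oats: 10 tbsp × 5/8 ÷ 16 tbsp/cup × 90 g/cup ≈ 35.2 g
maple syrup: (2 tbsp + 1 tsp = 7/3 tbsp) × 5/8 ÷ 16 tbsp/cup × 322 g/cup ≈ 29.3 g
peanut butter: 3.5 cup × 5/8 × 258 g/cup ÷ 28.35 g/oz ≈ 19.9 oz

pumpkin purée: 162.0 g; cream cheese: 1.1 oz; rolled oats: 35.2 g; maple syrup: 29.3 g; peanut butter: 19.9 oz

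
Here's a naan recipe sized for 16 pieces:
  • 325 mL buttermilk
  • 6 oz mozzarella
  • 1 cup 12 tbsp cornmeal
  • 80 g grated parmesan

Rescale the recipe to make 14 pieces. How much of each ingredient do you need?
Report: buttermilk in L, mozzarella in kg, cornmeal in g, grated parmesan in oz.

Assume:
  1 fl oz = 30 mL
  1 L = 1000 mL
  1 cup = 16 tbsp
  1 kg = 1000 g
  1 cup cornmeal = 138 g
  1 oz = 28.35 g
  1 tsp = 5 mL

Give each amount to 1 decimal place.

buttermilk: 0.3 L; mozzarella: 0.1 kg; cornmeal: 211.3 g; grated parmesan: 2.5 oz

Scaling factor: 14/16 = 7/8 = 0.875.
buttermilk: 325 mL × 7/8 ÷ 1000 mL/L ≈ 0.3 L
mozzarella: 6 oz × 7/8 × 28.35 g/oz ÷ 1000 g/kg ≈ 0.1 kg
cornmeal: (1 cup + 12 tbsp = 1.75 cup) × 7/8 × 138 g/cup ≈ 211.3 g
grated parmesan: 80 g × 7/8 ÷ 28.35 g/oz ≈ 2.5 oz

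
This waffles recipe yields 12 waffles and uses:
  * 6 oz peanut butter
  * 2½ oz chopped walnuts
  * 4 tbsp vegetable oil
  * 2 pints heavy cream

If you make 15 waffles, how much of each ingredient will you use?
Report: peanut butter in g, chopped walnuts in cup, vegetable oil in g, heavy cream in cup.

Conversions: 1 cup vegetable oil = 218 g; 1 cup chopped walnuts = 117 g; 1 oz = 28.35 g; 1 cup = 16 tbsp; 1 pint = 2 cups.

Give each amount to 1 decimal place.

peanut butter: 212.6 g; chopped walnuts: 0.8 cup; vegetable oil: 68.1 g; heavy cream: 5.0 cup

Scaling factor: 15/12 = 5/4 = 1.25.
peanut butter: 6 oz × 5/4 × 28.35 g/oz ≈ 212.6 g
chopped walnuts: 2.5 oz × 5/4 × 28.35 g/oz ÷ 117 g/cup ≈ 0.8 cup
vegetable oil: 4 tbsp × 5/4 ÷ 16 tbsp/cup × 218 g/cup ≈ 68.1 g
heavy cream: 2 pint × 5/4 × 2 cup/pint = 5.0 cup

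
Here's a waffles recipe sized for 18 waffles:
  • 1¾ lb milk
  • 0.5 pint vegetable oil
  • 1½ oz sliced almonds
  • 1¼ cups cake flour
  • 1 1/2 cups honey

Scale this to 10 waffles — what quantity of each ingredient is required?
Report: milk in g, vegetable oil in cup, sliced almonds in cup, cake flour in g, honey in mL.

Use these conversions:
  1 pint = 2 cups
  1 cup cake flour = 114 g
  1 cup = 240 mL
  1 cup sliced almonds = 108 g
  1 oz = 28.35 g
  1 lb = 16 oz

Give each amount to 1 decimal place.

Scaling factor: 10/18 = 5/9.
milk: 1.75 lb × 5/9 × 16 oz/lb × 28.35 g/oz = 441.0 g
vegetable oil: 0.5 pint × 5/9 × 2 cup/pint ≈ 0.6 cup
sliced almonds: 1.5 oz × 5/9 × 28.35 g/oz ÷ 108 g/cup ≈ 0.2 cup
cake flour: 1.25 cup × 5/9 × 114 g/cup ≈ 79.2 g
honey: 1.5 cup × 5/9 × 240 mL/cup = 200.0 mL

milk: 441.0 g; vegetable oil: 0.6 cup; sliced almonds: 0.2 cup; cake flour: 79.2 g; honey: 200.0 mL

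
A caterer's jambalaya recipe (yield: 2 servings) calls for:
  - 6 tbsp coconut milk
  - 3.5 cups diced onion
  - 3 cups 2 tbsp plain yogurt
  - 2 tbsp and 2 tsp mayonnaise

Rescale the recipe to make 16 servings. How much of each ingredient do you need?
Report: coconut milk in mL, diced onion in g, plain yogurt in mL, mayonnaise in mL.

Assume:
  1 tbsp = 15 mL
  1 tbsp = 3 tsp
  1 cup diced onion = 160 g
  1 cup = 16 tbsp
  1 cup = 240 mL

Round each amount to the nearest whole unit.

coconut milk: 720 mL; diced onion: 4480 g; plain yogurt: 6000 mL; mayonnaise: 320 mL

Scaling factor: 16/2 = 8.
coconut milk: 6 tbsp × 8 × 15 mL/tbsp = 720 mL
diced onion: 3.5 cup × 8 × 160 g/cup = 4480 g
plain yogurt: (3 cup + 2 tbsp = 3.125 cup) × 8 × 240 mL/cup = 6000 mL
mayonnaise: (2 tbsp + 2 tsp = 8/3 tbsp) × 8 × 15 mL/tbsp = 320 mL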